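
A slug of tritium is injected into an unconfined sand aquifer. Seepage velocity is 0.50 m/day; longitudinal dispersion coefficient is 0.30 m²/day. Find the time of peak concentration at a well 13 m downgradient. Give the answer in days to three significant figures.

24.8 days

For the 1D instantaneous-source solution, setting ∂C/∂t = 0 at fixed x gives v²t² + 2Dt − x² = 0, so t = (√(D² + v²x²) − D)/v².
√(D² + v²x²) = √(0.30² + 0.50² × 13²) = 6.507; v² = 0.25.
t = (6.507 − 0.30)/0.25 = 24.8 days (vs. the pure-advection estimate x/v = 26.0 d).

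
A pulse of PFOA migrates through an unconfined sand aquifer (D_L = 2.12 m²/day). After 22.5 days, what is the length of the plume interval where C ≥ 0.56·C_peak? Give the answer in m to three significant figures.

The plume is Gaussian with σ = √(2Dt) = √(2 × 2.12 × 22.5) = 9.767 m.
C/C_peak = exp(−Δx²/(2σ²)) = 0.56 ⇒ Δx = σ·√(−2 ln 0.56) = 9.767 × 1.077 = 10.52 m.
Width = 2Δx = 21.0 m.

21.0 m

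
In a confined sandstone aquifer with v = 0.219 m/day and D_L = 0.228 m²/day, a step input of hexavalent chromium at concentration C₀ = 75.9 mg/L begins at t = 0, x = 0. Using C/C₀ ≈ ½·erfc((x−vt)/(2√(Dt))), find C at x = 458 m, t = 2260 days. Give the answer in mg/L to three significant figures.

66.4 mg/L

For a continuous step input, C/C₀ ≈ ½·erfc((x−vt)/(2√(Dt))).
vt = 0.219 × 2260 = 494.94 m and 2√(Dt) = 2√(0.228 × 2260) = 45.40 m.
Argument (x−vt)/(2√(Dt)) = (458 − 494.94)/45.40 = -0.8137; ½·erfc(-0.8137) = 0.8751.
C = 75.9 × 0.8751 = 66.4 mg/L.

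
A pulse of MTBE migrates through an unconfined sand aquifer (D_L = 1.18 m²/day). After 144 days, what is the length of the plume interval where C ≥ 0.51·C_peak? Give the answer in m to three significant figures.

The plume is Gaussian with σ = √(2Dt) = √(2 × 1.18 × 144) = 18.43 m.
C/C_peak = exp(−Δx²/(2σ²)) = 0.51 ⇒ Δx = σ·√(−2 ln 0.51) = 18.43 × 1.160 = 21.38 m.
Width = 2Δx = 42.8 m.

42.8 m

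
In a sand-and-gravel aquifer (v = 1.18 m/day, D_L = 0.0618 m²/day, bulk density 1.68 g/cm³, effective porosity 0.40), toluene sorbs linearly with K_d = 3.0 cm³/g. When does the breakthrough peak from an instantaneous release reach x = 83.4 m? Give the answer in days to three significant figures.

961 days

Retardation factor R = 1 + ρ_b·K_d/n = 1 + 1.68 × 3.0/0.40 = 13.60.
Sorption retards both mechanisms: v_R = v/R = 0.08676 m/day, D_R = D/R = 0.004544 m²/day.
Peak time from v_R²t² + 2D_R t − x² = 0: t = (√(D_R² + v_R²x²) − D_R)/v_R².
√(D_R² + v_R²x²) = √(0.004544² + 0.08676² × 83.4²) = 7.236; v_R² = 0.007527.
t = (7.236 − 0.004544)/0.007527 = 961 days.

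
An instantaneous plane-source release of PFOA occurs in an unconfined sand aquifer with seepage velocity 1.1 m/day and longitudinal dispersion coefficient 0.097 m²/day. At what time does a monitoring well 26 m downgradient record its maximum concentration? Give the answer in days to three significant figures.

23.6 days

For the 1D instantaneous-source solution, setting ∂C/∂t = 0 at fixed x gives v²t² + 2Dt − x² = 0, so t = (√(D² + v²x²) − D)/v².
√(D² + v²x²) = √(0.097² + 1.1² × 26²) = 28.60; v² = 1.21.
t = (28.60 − 0.097)/1.21 = 23.6 days (vs. the pure-advection estimate x/v = 23.6 d).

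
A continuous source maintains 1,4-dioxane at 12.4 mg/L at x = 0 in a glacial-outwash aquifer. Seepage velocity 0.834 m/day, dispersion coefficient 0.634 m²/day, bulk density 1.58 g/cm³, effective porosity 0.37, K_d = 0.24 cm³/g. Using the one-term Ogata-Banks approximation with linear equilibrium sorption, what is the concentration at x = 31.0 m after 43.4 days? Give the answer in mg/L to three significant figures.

Retardation factor R = 1 + ρ_b·K_d/n = 1 + 1.58 × 0.24/0.37 = 2.025.
Sorption retards both mechanisms: v_R = v/R = 0.4119 m/day, D_R = D/R = 0.3131 m²/day.
v_R·t = 0.4119 × 43.4 = 17.87646 m; 2√(D_R t) = 7.373 m; argument = (31.0 − 17.87646)/7.373 = 1.780.
C = C₀ × ½·erfc(1.780) = 12.4 × 0.005913 = 0.0733 mg/L.

0.0733 mg/L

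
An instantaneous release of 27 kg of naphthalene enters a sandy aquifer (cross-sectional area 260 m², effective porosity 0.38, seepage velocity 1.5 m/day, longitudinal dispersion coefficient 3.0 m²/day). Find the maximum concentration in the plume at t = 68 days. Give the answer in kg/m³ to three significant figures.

0.00540 kg/m³

The peak of an instantaneous 1D plume sits at x = vt; there the Gaussian factor is 1 and C_max = M/(n_e·A·√(4πDt)), where n_e·A is the pore area the mass is dissolved in.
√(4πDt) = √(4π × 3.0 × 68) = 50.63 m, so C_max = 27/(0.38 × 260 × 50.63) = 0.00540 kg/m³.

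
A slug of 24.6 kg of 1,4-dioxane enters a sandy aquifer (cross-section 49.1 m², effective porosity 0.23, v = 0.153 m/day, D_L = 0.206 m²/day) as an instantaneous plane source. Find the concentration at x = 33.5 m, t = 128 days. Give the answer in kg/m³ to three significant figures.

0.0191 kg/m³

For an instantaneous plane source, C(x,t) = M/(n_e·A·√(4πDt)) · exp(−(x−vt)²/(4Dt)), with n_e·A the pore (flow) area.
Plume center vt = 0.153 × 128 = 19.584 m, so the well at 33.5 m is 13.916 m downgradient of the peak.
√(4πDt) = 18.20 m, giving peak height M/(n_e·A·√(4πDt)) = 24.6/(0.23 × 49.1 × 18.20) = 0.1197 kg/m³.
(x−vt)²/(4Dt) = (13.916)²/(4 × 0.206 × 128) = 1.836; exp(−1.836) = 0.1595.
C = 0.1197 × 0.1595 = 0.0191 kg/m³.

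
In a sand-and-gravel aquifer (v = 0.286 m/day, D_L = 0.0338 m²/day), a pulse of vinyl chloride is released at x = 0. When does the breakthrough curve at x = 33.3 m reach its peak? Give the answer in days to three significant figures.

For the 1D instantaneous-source solution, setting ∂C/∂t = 0 at fixed x gives v²t² + 2Dt − x² = 0, so t = (√(D² + v²x²) − D)/v².
√(D² + v²x²) = √(0.0338² + 0.286² × 33.3²) = 9.524; v² = 0.081796.
t = (9.524 − 0.0338)/0.081796 = 116 days (vs. the pure-advection estimate x/v = 116 d).

116 days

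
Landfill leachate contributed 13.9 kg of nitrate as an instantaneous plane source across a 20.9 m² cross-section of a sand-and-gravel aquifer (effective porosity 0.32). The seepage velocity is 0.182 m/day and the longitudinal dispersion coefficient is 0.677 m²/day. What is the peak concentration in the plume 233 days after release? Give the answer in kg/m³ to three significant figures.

The peak of an instantaneous 1D plume sits at x = vt; there the Gaussian factor is 1 and C_max = M/(n_e·A·√(4πDt)), where n_e·A is the pore area the mass is dissolved in.
√(4πDt) = √(4π × 0.677 × 233) = 44.52 m, so C_max = 13.9/(0.32 × 20.9 × 44.52) = 0.0467 kg/m³.

0.0467 kg/m³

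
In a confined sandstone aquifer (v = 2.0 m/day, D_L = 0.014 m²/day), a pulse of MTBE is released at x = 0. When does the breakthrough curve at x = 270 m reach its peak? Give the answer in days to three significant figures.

For the 1D instantaneous-source solution, setting ∂C/∂t = 0 at fixed x gives v²t² + 2Dt − x² = 0, so t = (√(D² + v²x²) − D)/v².
√(D² + v²x²) = √(0.014² + 2.0² × 270²) = 540.0; v² = 4.
t = (540.0 − 0.014)/4 = 135 days (vs. the pure-advection estimate x/v = 135 d).

135 days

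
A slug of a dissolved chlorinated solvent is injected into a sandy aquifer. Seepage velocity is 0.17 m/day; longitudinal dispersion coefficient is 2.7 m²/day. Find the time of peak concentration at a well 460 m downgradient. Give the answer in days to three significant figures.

For the 1D instantaneous-source solution, setting ∂C/∂t = 0 at fixed x gives v²t² + 2Dt − x² = 0, so t = (√(D² + v²x²) − D)/v².
√(D² + v²x²) = √(2.7² + 0.17² × 460²) = 78.25; v² = 0.0289.
t = (78.25 − 2.7)/0.0289 = 2610 days (vs. the pure-advection estimate x/v = 2710 d).

2610 days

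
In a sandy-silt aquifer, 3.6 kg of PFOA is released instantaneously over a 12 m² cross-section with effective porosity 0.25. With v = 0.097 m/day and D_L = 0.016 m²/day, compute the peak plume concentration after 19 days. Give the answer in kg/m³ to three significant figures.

The peak of an instantaneous 1D plume sits at x = vt; there the Gaussian factor is 1 and C_max = M/(n_e·A·√(4πDt)), where n_e·A is the pore area the mass is dissolved in.
√(4πDt) = √(4π × 0.016 × 19) = 1.955 m, so C_max = 3.6/(0.25 × 12 × 1.955) = 0.614 kg/m³.

0.614 kg/m³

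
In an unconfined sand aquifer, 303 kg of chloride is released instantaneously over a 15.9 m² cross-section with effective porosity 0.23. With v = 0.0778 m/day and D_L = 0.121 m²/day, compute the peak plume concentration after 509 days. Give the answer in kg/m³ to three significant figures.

2.98 kg/m³

The peak of an instantaneous 1D plume sits at x = vt; there the Gaussian factor is 1 and C_max = M/(n_e·A·√(4πDt)), where n_e·A is the pore area the mass is dissolved in.
√(4πDt) = √(4π × 0.121 × 509) = 27.82 m, so C_max = 303/(0.23 × 15.9 × 27.82) = 2.98 kg/m³.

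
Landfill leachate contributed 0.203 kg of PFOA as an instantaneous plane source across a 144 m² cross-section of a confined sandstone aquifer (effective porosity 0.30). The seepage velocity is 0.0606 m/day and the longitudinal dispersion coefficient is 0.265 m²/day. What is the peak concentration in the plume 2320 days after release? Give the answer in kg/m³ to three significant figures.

The peak of an instantaneous 1D plume sits at x = vt; there the Gaussian factor is 1 and C_max = M/(n_e·A·√(4πDt)), where n_e·A is the pore area the mass is dissolved in.
√(4πDt) = √(4π × 0.265 × 2320) = 87.90 m, so C_max = 0.203/(0.30 × 144 × 87.90) = 5.35e-05 kg/m³.

5.35e-05 kg/m³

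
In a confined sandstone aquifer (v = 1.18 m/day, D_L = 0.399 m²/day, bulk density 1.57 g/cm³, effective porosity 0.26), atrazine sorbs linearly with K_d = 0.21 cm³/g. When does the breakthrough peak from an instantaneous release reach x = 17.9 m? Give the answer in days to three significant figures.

Retardation factor R = 1 + ρ_b·K_d/n = 1 + 1.57 × 0.21/0.26 = 2.268.
Sorption retards both mechanisms: v_R = v/R = 0.5203 m/day, D_R = D/R = 0.1759 m²/day.
Peak time from v_R²t² + 2D_R t − x² = 0: t = (√(D_R² + v_R²x²) − D_R)/v_R².
√(D_R² + v_R²x²) = √(0.1759² + 0.5203² × 17.9²) = 9.315; v_R² = 0.2707.
t = (9.315 − 0.1759)/0.2707 = 33.8 days.

33.8 days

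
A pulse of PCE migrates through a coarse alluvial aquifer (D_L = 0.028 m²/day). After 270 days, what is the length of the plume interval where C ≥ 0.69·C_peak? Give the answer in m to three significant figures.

The plume is Gaussian with σ = √(2Dt) = √(2 × 0.028 × 270) = 3.888 m.
C/C_peak = exp(−Δx²/(2σ²)) = 0.69 ⇒ Δx = σ·√(−2 ln 0.69) = 3.888 × 0.8615 = 3.350 m.
Width = 2Δx = 6.70 m.

6.70 m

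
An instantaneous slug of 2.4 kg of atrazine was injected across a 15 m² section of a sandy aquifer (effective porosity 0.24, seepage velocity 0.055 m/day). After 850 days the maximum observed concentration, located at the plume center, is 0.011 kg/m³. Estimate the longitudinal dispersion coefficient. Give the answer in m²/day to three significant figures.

At the plume center C_max = M/(n_e·A·√(4πDt)), so D = M²/(4πt·(n_e·A·C_max)²).
n_e·A·C_max = 0.24 × 15 × 0.011 = 0.03960 kg/m.
D = 2.4²/(4π × 850 × 0.03960²) = 0.344 m²/day.

0.344 m²/day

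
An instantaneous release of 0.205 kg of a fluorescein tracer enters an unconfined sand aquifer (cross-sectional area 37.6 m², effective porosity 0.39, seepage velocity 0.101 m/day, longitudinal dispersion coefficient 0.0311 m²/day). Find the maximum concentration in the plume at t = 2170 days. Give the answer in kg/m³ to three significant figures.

0.000480 kg/m³

The peak of an instantaneous 1D plume sits at x = vt; there the Gaussian factor is 1 and C_max = M/(n_e·A·√(4πDt)), where n_e·A is the pore area the mass is dissolved in.
√(4πDt) = √(4π × 0.0311 × 2170) = 29.12 m, so C_max = 0.205/(0.39 × 37.6 × 29.12) = 0.000480 kg/m³.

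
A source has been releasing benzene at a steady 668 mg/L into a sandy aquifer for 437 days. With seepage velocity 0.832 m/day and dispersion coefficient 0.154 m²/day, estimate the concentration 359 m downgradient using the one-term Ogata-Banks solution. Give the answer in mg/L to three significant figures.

For a continuous step input, C/C₀ ≈ ½·erfc((x−vt)/(2√(Dt))).
vt = 0.832 × 437 = 363.584 m and 2√(Dt) = 2√(0.154 × 437) = 16.41 m.
Argument (x−vt)/(2√(Dt)) = (359 − 363.584)/16.41 = -0.2793; ½·erfc(-0.2793) = 0.6536.
C = 668 × 0.6536 = 437 mg/L.

437 mg/L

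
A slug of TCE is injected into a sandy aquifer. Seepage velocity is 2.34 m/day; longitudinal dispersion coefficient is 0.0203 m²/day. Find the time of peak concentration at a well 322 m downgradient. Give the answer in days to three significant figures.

138 days

For the 1D instantaneous-source solution, setting ∂C/∂t = 0 at fixed x gives v²t² + 2Dt − x² = 0, so t = (√(D² + v²x²) − D)/v².
√(D² + v²x²) = √(0.0203² + 2.34² × 322²) = 753.5; v² = 5.4756.
t = (753.5 − 0.0203)/5.4756 = 138 days (vs. the pure-advection estimate x/v = 138 d).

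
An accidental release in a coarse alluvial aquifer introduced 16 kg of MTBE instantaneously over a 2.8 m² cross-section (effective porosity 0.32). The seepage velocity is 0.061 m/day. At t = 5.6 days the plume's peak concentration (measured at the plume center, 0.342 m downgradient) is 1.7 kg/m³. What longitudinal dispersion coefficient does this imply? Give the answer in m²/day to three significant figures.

1.57 m²/day

At the plume center C_max = M/(n_e·A·√(4πDt)), so D = M²/(4πt·(n_e·A·C_max)²).
n_e·A·C_max = 0.32 × 2.8 × 1.7 = 1.523 kg/m.
D = 16²/(4π × 5.6 × 1.523²) = 1.57 m²/day.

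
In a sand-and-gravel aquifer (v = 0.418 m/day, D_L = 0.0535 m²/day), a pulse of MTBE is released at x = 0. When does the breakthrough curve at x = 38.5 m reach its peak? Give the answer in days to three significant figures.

91.8 days

For the 1D instantaneous-source solution, setting ∂C/∂t = 0 at fixed x gives v²t² + 2Dt − x² = 0, so t = (√(D² + v²x²) − D)/v².
√(D² + v²x²) = √(0.0535² + 0.418² × 38.5²) = 16.09; v² = 0.174724.
t = (16.09 − 0.0535)/0.174724 = 91.8 days (vs. the pure-advection estimate x/v = 92.1 d).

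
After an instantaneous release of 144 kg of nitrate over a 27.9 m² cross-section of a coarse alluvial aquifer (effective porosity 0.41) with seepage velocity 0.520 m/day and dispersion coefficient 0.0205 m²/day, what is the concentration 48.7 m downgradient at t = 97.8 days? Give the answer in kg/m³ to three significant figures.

For an instantaneous plane source, C(x,t) = M/(n_e·A·√(4πDt)) · exp(−(x−vt)²/(4Dt)), with n_e·A the pore (flow) area.
Plume center vt = 0.520 × 97.8 = 50.856 m, so the well at 48.7 m is 2.156 m upgradient of the peak.
√(4πDt) = 5.019 m, giving peak height M/(n_e·A·√(4πDt)) = 144/(0.41 × 27.9 × 5.019) = 2.508 kg/m³.
(x−vt)²/(4Dt) = (-2.156)²/(4 × 0.0205 × 97.8) = 0.5796; exp(−0.5796) = 0.5601.
C = 2.508 × 0.5601 = 1.40 kg/m³.

1.40 kg/m³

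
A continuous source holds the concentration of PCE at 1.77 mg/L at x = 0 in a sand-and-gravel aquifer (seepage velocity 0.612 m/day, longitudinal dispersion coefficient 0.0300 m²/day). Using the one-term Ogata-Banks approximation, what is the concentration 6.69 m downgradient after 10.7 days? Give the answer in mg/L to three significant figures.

0.761 mg/L

For a continuous step input, C/C₀ ≈ ½·erfc((x−vt)/(2√(Dt))).
vt = 0.612 × 10.7 = 6.5484 m and 2√(Dt) = 2√(0.0300 × 10.7) = 1.133 m.
Argument (x−vt)/(2√(Dt)) = (6.69 − 6.5484)/1.133 = 0.1250; ½·erfc(0.1250) = 0.4298.
C = 1.77 × 0.4298 = 0.761 mg/L.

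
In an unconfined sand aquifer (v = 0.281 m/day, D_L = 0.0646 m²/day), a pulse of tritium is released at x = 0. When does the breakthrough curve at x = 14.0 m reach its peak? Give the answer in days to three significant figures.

49.0 days

For the 1D instantaneous-source solution, setting ∂C/∂t = 0 at fixed x gives v²t² + 2Dt − x² = 0, so t = (√(D² + v²x²) − D)/v².
√(D² + v²x²) = √(0.0646² + 0.281² × 14.0²) = 3.935; v² = 0.078961.
t = (3.935 − 0.0646)/0.078961 = 49.0 days (vs. the pure-advection estimate x/v = 49.8 d).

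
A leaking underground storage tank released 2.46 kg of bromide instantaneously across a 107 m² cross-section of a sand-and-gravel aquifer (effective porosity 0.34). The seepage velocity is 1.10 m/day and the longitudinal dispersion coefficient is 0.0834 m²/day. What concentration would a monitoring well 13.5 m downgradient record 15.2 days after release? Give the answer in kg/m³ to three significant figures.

For an instantaneous plane source, C(x,t) = M/(n_e·A·√(4πDt)) · exp(−(x−vt)²/(4Dt)), with n_e·A the pore (flow) area.
Plume center vt = 1.10 × 15.2 = 16.72 m, so the well at 13.5 m is 3.22 m upgradient of the peak.
√(4πDt) = 3.991 m, giving peak height M/(n_e·A·√(4πDt)) = 2.46/(0.34 × 107 × 3.991) = 0.01694 kg/m³.
(x−vt)²/(4Dt) = (-3.22)²/(4 × 0.0834 × 15.2) = 2.045; exp(−2.045) = 0.1294.
C = 0.01694 × 0.1294 = 0.00219 kg/m³.

0.00219 kg/m³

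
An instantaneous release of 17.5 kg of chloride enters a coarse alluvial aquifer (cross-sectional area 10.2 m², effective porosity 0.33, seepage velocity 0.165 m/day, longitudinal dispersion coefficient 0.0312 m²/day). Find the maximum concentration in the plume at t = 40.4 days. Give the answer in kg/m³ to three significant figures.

1.31 kg/m³

The peak of an instantaneous 1D plume sits at x = vt; there the Gaussian factor is 1 and C_max = M/(n_e·A·√(4πDt)), where n_e·A is the pore area the mass is dissolved in.
√(4πDt) = √(4π × 0.0312 × 40.4) = 3.980 m, so C_max = 17.5/(0.33 × 10.2 × 3.980) = 1.31 kg/m³.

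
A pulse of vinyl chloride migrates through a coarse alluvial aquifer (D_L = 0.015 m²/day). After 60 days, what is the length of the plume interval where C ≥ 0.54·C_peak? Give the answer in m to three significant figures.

The plume is Gaussian with σ = √(2Dt) = √(2 × 0.015 × 60) = 1.342 m.
C/C_peak = exp(−Δx²/(2σ²)) = 0.54 ⇒ Δx = σ·√(−2 ln 0.54) = 1.342 × 1.110 = 1.490 m.
Width = 2Δx = 2.98 m.

2.98 m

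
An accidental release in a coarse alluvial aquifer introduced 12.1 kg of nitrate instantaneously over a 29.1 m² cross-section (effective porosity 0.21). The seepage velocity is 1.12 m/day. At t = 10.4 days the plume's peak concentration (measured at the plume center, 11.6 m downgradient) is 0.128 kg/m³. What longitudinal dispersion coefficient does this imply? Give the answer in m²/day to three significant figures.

At the plume center C_max = M/(n_e·A·√(4πDt)), so D = M²/(4πt·(n_e·A·C_max)²).
n_e·A·C_max = 0.21 × 29.1 × 0.128 = 0.7822 kg/m.
D = 12.1²/(4π × 10.4 × 0.7822²) = 1.83 m²/day.

1.83 m²/day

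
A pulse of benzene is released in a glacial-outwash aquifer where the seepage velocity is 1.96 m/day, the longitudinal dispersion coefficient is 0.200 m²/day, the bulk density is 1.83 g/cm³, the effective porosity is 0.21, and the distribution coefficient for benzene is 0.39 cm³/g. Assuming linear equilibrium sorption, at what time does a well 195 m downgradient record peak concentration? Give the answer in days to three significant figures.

Retardation factor R = 1 + ρ_b·K_d/n = 1 + 1.83 × 0.39/0.21 = 4.399.
Sorption retards both mechanisms: v_R = v/R = 0.4456 m/day, D_R = D/R = 0.04546 m²/day.
Peak time from v_R²t² + 2D_R t − x² = 0: t = (√(D_R² + v_R²x²) − D_R)/v_R².
√(D_R² + v_R²x²) = √(0.04546² + 0.4456² × 195²) = 86.89; v_R² = 0.1986.
t = (86.89 − 0.04546)/0.1986 = 437 days.

437 days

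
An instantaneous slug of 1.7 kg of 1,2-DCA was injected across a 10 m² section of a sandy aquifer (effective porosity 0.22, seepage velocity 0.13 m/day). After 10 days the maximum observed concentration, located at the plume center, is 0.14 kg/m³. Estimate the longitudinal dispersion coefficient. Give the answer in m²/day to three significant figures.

0.242 m²/day

At the plume center C_max = M/(n_e·A·√(4πDt)), so D = M²/(4πt·(n_e·A·C_max)²).
n_e·A·C_max = 0.22 × 10 × 0.14 = 0.3080 kg/m.
D = 1.7²/(4π × 10 × 0.3080²) = 0.242 m²/day.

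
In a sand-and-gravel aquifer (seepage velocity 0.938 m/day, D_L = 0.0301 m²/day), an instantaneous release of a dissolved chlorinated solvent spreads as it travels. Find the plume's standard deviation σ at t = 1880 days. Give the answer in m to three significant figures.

Dispersive spreading gives a Gaussian with σ² = 2Dt; advection only shifts the center.
σ = √(2 × 0.0301 × 1880) = 10.6 m.

10.6 m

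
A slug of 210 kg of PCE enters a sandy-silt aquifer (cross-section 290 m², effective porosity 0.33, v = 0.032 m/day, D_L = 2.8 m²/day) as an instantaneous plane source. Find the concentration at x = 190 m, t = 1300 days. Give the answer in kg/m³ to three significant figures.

0.00226 kg/m³

For an instantaneous plane source, C(x,t) = M/(n_e·A·√(4πDt)) · exp(−(x−vt)²/(4Dt)), with n_e·A the pore (flow) area.
Plume center vt = 0.032 × 1300 = 41.6 m, so the well at 190 m is 148.4 m downgradient of the peak.
√(4πDt) = 213.9 m, giving peak height M/(n_e·A·√(4πDt)) = 210/(0.33 × 290 × 213.9) = 0.01026 kg/m³.
(x−vt)²/(4Dt) = (148.4)²/(4 × 2.8 × 1300) = 1.513; exp(−1.513) = 0.2202.
C = 0.01026 × 0.2202 = 0.00226 kg/m³.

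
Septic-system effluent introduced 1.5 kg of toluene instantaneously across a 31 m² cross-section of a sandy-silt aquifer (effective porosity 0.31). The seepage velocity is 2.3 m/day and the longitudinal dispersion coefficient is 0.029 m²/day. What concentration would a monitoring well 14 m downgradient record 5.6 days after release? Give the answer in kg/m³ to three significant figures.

For an instantaneous plane source, C(x,t) = M/(n_e·A·√(4πDt)) · exp(−(x−vt)²/(4Dt)), with n_e·A the pore (flow) area.
Plume center vt = 2.3 × 5.6 = 12.88 m, so the well at 14 m is 1.12 m downgradient of the peak.
√(4πDt) = 1.429 m, giving peak height M/(n_e·A·√(4πDt)) = 1.5/(0.31 × 31 × 1.429) = 0.1092 kg/m³.
(x−vt)²/(4Dt) = (1.12)²/(4 × 0.029 × 5.6) = 1.931; exp(−1.931) = 0.1450.
C = 0.1092 × 0.1450 = 0.0158 kg/m³.

0.0158 kg/m³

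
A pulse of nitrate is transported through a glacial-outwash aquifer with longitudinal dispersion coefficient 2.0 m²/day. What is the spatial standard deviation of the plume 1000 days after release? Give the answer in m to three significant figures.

63.2 m

Dispersive spreading gives a Gaussian with σ² = 2Dt; advection only shifts the center.
σ = √(2 × 2.0 × 1000) = 63.2 m.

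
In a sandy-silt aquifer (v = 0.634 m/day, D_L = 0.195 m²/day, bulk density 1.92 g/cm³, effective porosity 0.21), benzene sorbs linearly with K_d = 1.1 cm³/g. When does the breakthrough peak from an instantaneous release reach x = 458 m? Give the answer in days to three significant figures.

7980 days

Retardation factor R = 1 + ρ_b·K_d/n = 1 + 1.92 × 1.1/0.21 = 11.06.
Sorption retards both mechanisms: v_R = v/R = 0.05732 m/day, D_R = D/R = 0.01763 m²/day.
Peak time from v_R²t² + 2D_R t − x² = 0: t = (√(D_R² + v_R²x²) − D_R)/v_R².
√(D_R² + v_R²x²) = √(0.01763² + 0.05732² × 458²) = 26.25; v_R² = 0.003286.
t = (26.25 − 0.01763)/0.003286 = 7980 days.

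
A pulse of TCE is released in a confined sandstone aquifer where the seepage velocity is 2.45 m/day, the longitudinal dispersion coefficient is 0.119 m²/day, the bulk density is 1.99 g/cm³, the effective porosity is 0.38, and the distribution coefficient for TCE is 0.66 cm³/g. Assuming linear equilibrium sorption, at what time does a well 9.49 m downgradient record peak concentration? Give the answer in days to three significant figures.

17.2 days

Retardation factor R = 1 + ρ_b·K_d/n = 1 + 1.99 × 0.66/0.38 = 4.456.
Sorption retards both mechanisms: v_R = v/R = 0.5498 m/day, D_R = D/R = 0.02671 m²/day.
Peak time from v_R²t² + 2D_R t − x² = 0: t = (√(D_R² + v_R²x²) − D_R)/v_R².
√(D_R² + v_R²x²) = √(0.02671² + 0.5498² × 9.49²) = 5.218; v_R² = 0.3023.
t = (5.218 − 0.02671)/0.3023 = 17.2 days.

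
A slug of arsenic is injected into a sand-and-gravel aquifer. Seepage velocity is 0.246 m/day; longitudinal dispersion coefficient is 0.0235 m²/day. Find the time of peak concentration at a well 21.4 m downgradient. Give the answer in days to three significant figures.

For the 1D instantaneous-source solution, setting ∂C/∂t = 0 at fixed x gives v²t² + 2Dt − x² = 0, so t = (√(D² + v²x²) − D)/v².
√(D² + v²x²) = √(0.0235² + 0.246² × 21.4²) = 5.264; v² = 0.060516.
t = (5.264 − 0.0235)/0.060516 = 86.6 days (vs. the pure-advection estimate x/v = 87.0 d).

86.6 days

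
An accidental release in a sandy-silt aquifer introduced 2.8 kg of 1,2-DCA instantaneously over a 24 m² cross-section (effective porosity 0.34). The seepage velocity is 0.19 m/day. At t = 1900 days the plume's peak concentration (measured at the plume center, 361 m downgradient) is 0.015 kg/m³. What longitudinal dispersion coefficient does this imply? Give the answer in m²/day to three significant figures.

At the plume center C_max = M/(n_e·A·√(4πDt)), so D = M²/(4πt·(n_e·A·C_max)²).
n_e·A·C_max = 0.34 × 24 × 0.015 = 0.1224 kg/m.
D = 2.8²/(4π × 1900 × 0.1224²) = 0.0219 m²/day.

0.0219 m²/day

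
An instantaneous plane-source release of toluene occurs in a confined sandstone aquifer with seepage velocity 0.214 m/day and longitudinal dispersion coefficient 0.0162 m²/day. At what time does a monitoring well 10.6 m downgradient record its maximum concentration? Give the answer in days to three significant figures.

For the 1D instantaneous-source solution, setting ∂C/∂t = 0 at fixed x gives v²t² + 2Dt − x² = 0, so t = (√(D² + v²x²) − D)/v².
√(D² + v²x²) = √(0.0162² + 0.214² × 10.6²) = 2.268; v² = 0.045796.
t = (2.268 − 0.0162)/0.045796 = 49.2 days (vs. the pure-advection estimate x/v = 49.5 d).

49.2 days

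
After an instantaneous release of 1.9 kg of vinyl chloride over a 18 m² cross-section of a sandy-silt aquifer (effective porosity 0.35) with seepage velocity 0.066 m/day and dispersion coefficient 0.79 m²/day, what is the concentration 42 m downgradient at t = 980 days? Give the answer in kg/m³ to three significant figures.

For an instantaneous plane source, C(x,t) = M/(n_e·A·√(4πDt)) · exp(−(x−vt)²/(4Dt)), with n_e·A the pore (flow) area.
Plume center vt = 0.066 × 980 = 64.68 m, so the well at 42 m is 22.68 m upgradient of the peak.
√(4πDt) = 98.64 m, giving peak height M/(n_e·A·√(4πDt)) = 1.9/(0.35 × 18 × 98.64) = 0.003057 kg/m³.
(x−vt)²/(4Dt) = (-22.68)²/(4 × 0.79 × 980) = 0.1661; exp(−0.1661) = 0.8470.
C = 0.003057 × 0.8470 = 0.00259 kg/m³.

0.00259 kg/m³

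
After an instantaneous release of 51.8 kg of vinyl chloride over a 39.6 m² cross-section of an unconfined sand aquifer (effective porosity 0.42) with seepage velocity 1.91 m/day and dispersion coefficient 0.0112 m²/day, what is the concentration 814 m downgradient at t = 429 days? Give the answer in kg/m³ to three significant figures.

For an instantaneous plane source, C(x,t) = M/(n_e·A·√(4πDt)) · exp(−(x−vt)²/(4Dt)), with n_e·A the pore (flow) area.
Plume center vt = 1.91 × 429 = 819.39 m, so the well at 814 m is 5.39 m upgradient of the peak.
√(4πDt) = 7.770 m, giving peak height M/(n_e·A·√(4πDt)) = 51.8/(0.42 × 39.6 × 7.770) = 0.4008 kg/m³.
(x−vt)²/(4Dt) = (-5.39)²/(4 × 0.0112 × 429) = 1.512; exp(−1.512) = 0.2205.
C = 0.4008 × 0.2205 = 0.0884 kg/m³.

0.0884 kg/m³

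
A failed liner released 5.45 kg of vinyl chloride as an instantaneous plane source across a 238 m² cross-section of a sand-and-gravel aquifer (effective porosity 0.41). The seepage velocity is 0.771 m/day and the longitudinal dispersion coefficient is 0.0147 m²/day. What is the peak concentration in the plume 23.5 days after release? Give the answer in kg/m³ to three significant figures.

The peak of an instantaneous 1D plume sits at x = vt; there the Gaussian factor is 1 and C_max = M/(n_e·A·√(4πDt)), where n_e·A is the pore area the mass is dissolved in.
√(4πDt) = √(4π × 0.0147 × 23.5) = 2.084 m, so C_max = 5.45/(0.41 × 238 × 2.084) = 0.0268 kg/m³.

0.0268 kg/m³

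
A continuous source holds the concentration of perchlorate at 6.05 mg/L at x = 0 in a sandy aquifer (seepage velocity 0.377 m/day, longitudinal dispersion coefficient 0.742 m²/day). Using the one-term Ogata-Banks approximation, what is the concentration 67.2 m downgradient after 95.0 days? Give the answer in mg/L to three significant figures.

For a continuous step input, C/C₀ ≈ ½·erfc((x−vt)/(2√(Dt))).
vt = 0.377 × 95.0 = 35.815 m and 2√(Dt) = 2√(0.742 × 95.0) = 16.79 m.
Argument (x−vt)/(2√(Dt)) = (67.2 − 35.815)/16.79 = 1.869; ½·erfc(1.869) = 0.004107.
C = 6.05 × 0.004107 = 0.0248 mg/L.

0.0248 mg/L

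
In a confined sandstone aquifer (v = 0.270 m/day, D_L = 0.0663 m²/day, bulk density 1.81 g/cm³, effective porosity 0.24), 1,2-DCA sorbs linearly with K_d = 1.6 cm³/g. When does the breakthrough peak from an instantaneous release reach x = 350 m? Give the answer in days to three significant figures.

Retardation factor R = 1 + ρ_b·K_d/n = 1 + 1.81 × 1.6/0.24 = 13.07.
Sorption retards both mechanisms: v_R = v/R = 0.02066 m/day, D_R = D/R = 0.005073 m²/day.
Peak time from v_R²t² + 2D_R t − x² = 0: t = (√(D_R² + v_R²x²) − D_R)/v_R².
√(D_R² + v_R²x²) = √(0.005073² + 0.02066² × 350²) = 7.231; v_R² = 0.0004268.
t = (7.231 − 0.005073)/0.0004268 = 16900 days.

16900 days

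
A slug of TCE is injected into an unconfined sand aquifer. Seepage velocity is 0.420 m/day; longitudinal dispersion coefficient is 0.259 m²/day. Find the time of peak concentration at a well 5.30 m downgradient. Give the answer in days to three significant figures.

For the 1D instantaneous-source solution, setting ∂C/∂t = 0 at fixed x gives v²t² + 2Dt − x² = 0, so t = (√(D² + v²x²) − D)/v².
√(D² + v²x²) = √(0.259² + 0.420² × 5.30²) = 2.241; v² = 0.1764.
t = (2.241 − 0.259)/0.1764 = 11.2 days (vs. the pure-advection estimate x/v = 12.6 d).

11.2 days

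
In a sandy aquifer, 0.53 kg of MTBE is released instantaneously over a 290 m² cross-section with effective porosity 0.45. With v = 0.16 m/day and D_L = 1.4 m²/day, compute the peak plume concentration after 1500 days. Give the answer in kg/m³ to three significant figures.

The peak of an instantaneous 1D plume sits at x = vt; there the Gaussian factor is 1 and C_max = M/(n_e·A·√(4πDt)), where n_e·A is the pore area the mass is dissolved in.
√(4πDt) = √(4π × 1.4 × 1500) = 162.4 m, so C_max = 0.53/(0.45 × 290 × 162.4) = 2.50e-05 kg/m³.

2.50e-05 kg/m³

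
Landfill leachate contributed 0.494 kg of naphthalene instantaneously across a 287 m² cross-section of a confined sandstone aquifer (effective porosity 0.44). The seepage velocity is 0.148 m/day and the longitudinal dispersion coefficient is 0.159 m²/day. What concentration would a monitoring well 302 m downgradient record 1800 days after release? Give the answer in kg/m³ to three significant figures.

For an instantaneous plane source, C(x,t) = M/(n_e·A·√(4πDt)) · exp(−(x−vt)²/(4Dt)), with n_e·A the pore (flow) area.
Plume center vt = 0.148 × 1800 = 266.4 m, so the well at 302 m is 35.6 m downgradient of the peak.
√(4πDt) = 59.97 m, giving peak height M/(n_e·A·√(4πDt)) = 0.494/(0.44 × 287 × 59.97) = 6.523e-05 kg/m³.
(x−vt)²/(4Dt) = (35.6)²/(4 × 0.159 × 1800) = 1.107; exp(−1.107) = 0.3305.
C = 6.523e-05 × 0.3305 = 2.16e-05 kg/m³.

2.16e-05 kg/m³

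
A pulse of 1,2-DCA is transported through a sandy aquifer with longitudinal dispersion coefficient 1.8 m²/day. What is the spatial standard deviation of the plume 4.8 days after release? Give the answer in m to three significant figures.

Dispersive spreading gives a Gaussian with σ² = 2Dt; advection only shifts the center.
σ = √(2 × 1.8 × 4.8) = 4.16 m.

4.16 m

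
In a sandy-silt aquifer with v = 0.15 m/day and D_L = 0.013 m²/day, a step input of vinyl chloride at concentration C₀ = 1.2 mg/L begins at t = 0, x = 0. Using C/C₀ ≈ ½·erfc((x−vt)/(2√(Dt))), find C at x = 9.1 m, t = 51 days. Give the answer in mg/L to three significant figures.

0.125 mg/L

For a continuous step input, C/C₀ ≈ ½·erfc((x−vt)/(2√(Dt))).
vt = 0.15 × 51 = 7.65 m and 2√(Dt) = 2√(0.013 × 51) = 1.628 m.
Argument (x−vt)/(2√(Dt)) = (9.1 − 7.65)/1.628 = 0.8907; ½·erfc(0.8907) = 0.1039.
C = 1.2 × 0.1039 = 0.125 mg/L.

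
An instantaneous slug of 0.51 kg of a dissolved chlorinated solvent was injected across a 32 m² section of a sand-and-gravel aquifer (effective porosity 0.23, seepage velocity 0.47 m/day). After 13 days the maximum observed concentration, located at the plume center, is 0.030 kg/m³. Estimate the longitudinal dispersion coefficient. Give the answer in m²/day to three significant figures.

0.0327 m²/day

At the plume center C_max = M/(n_e·A·√(4πDt)), so D = M²/(4πt·(n_e·A·C_max)²).
n_e·A·C_max = 0.23 × 32 × 0.030 = 0.2208 kg/m.
D = 0.51²/(4π × 13 × 0.2208²) = 0.0327 m²/day.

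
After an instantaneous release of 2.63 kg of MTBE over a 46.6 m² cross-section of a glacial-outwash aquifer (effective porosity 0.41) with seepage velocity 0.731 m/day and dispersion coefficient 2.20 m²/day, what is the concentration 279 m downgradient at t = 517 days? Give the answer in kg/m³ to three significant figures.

For an instantaneous plane source, C(x,t) = M/(n_e·A·√(4πDt)) · exp(−(x−vt)²/(4Dt)), with n_e·A the pore (flow) area.
Plume center vt = 0.731 × 517 = 377.927 m, so the well at 279 m is 98.927 m upgradient of the peak.
√(4πDt) = 119.6 m, giving peak height M/(n_e·A·√(4πDt)) = 2.63/(0.41 × 46.6 × 119.6) = 0.001151 kg/m³.
(x−vt)²/(4Dt) = (-98.927)²/(4 × 2.20 × 517) = 2.151; exp(−2.151) = 0.1164.
C = 0.001151 × 0.1164 = 0.000134 kg/m³.

0.000134 kg/m³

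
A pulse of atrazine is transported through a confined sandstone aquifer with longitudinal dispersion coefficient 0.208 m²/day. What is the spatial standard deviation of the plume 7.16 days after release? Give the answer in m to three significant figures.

1.73 m

Dispersive spreading gives a Gaussian with σ² = 2Dt; advection only shifts the center.
σ = √(2 × 0.208 × 7.16) = 1.73 m.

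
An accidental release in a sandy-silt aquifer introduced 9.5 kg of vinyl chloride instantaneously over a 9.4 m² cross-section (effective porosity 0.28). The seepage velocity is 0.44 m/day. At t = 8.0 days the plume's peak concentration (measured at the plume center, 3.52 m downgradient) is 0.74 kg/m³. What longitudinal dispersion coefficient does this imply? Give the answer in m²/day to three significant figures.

At the plume center C_max = M/(n_e·A·√(4πDt)), so D = M²/(4πt·(n_e·A·C_max)²).
n_e·A·C_max = 0.28 × 9.4 × 0.74 = 1.948 kg/m.
D = 9.5²/(4π × 8.0 × 1.948²) = 0.237 m²/day.

0.237 m²/day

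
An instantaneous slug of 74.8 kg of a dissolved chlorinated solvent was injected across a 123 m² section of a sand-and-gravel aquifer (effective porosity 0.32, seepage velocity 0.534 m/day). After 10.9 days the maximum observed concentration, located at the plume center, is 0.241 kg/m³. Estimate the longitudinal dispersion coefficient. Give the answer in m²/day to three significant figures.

At the plume center C_max = M/(n_e·A·√(4πDt)), so D = M²/(4πt·(n_e·A·C_max)²).
n_e·A·C_max = 0.32 × 123 × 0.241 = 9.486 kg/m.
D = 74.8²/(4π × 10.9 × 9.486²) = 0.454 m²/day.

0.454 m²/day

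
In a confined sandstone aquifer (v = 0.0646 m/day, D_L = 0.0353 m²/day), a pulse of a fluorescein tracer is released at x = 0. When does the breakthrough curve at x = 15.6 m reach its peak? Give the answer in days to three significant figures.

For the 1D instantaneous-source solution, setting ∂C/∂t = 0 at fixed x gives v²t² + 2Dt − x² = 0, so t = (√(D² + v²x²) − D)/v².
√(D² + v²x²) = √(0.0353² + 0.0646² × 15.6²) = 1.008; v² = 0.00417316.
t = (1.008 − 0.0353)/0.00417316 = 233 days (vs. the pure-advection estimate x/v = 241 d).

233 days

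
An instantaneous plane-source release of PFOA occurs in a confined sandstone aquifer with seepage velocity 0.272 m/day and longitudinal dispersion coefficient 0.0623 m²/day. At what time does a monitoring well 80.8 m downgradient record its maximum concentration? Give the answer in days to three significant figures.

For the 1D instantaneous-source solution, setting ∂C/∂t = 0 at fixed x gives v²t² + 2Dt − x² = 0, so t = (√(D² + v²x²) − D)/v².
√(D² + v²x²) = √(0.0623² + 0.272² × 80.8²) = 21.98; v² = 0.073984.
t = (21.98 − 0.0623)/0.073984 = 296 days (vs. the pure-advection estimate x/v = 297 d).

296 days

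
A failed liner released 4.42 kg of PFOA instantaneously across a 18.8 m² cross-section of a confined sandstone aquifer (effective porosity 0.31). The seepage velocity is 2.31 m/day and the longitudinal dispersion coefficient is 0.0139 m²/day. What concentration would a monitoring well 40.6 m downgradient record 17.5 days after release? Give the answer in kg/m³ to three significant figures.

0.420 kg/m³

For an instantaneous plane source, C(x,t) = M/(n_e·A·√(4πDt)) · exp(−(x−vt)²/(4Dt)), with n_e·A the pore (flow) area.
Plume center vt = 2.31 × 17.5 = 40.425 m, so the well at 40.6 m is 0.175 m downgradient of the peak.
√(4πDt) = 1.748 m, giving peak height M/(n_e·A·√(4πDt)) = 4.42/(0.31 × 18.8 × 1.748) = 0.4339 kg/m³.
(x−vt)²/(4Dt) = (0.175)²/(4 × 0.0139 × 17.5) = 0.03147; exp(−0.03147) = 0.9690.
C = 0.4339 × 0.9690 = 0.420 kg/m³.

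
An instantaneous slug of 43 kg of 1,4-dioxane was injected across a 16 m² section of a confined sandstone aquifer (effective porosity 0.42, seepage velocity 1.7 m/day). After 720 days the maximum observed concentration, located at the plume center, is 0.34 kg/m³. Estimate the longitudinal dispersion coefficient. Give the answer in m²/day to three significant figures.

0.0391 m²/day

At the plume center C_max = M/(n_e·A·√(4πDt)), so D = M²/(4πt·(n_e·A·C_max)²).
n_e·A·C_max = 0.42 × 16 × 0.34 = 2.285 kg/m.
D = 43²/(4π × 720 × 2.285²) = 0.0391 m²/day.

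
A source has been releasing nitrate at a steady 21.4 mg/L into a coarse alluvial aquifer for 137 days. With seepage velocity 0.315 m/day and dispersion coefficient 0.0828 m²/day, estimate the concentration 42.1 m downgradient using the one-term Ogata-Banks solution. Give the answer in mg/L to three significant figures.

12.6 mg/L

For a continuous step input, C/C₀ ≈ ½·erfc((x−vt)/(2√(Dt))).
vt = 0.315 × 137 = 43.155 m and 2√(Dt) = 2√(0.0828 × 137) = 6.736 m.
Argument (x−vt)/(2√(Dt)) = (42.1 − 43.155)/6.736 = -0.1566; ½·erfc(-0.1566) = 0.5876.
C = 21.4 × 0.5876 = 12.6 mg/L.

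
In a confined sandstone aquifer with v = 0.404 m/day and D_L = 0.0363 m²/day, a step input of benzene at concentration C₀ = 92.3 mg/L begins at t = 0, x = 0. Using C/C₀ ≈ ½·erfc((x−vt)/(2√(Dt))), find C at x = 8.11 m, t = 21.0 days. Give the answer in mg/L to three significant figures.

For a continuous step input, C/C₀ ≈ ½·erfc((x−vt)/(2√(Dt))).
vt = 0.404 × 21.0 = 8.484 m and 2√(Dt) = 2√(0.0363 × 21.0) = 1.746 m.
Argument (x−vt)/(2√(Dt)) = (8.11 − 8.484)/1.746 = -0.2142; ½·erfc(-0.2142) = 0.6190.
C = 92.3 × 0.6190 = 57.1 mg/L.

57.1 mg/L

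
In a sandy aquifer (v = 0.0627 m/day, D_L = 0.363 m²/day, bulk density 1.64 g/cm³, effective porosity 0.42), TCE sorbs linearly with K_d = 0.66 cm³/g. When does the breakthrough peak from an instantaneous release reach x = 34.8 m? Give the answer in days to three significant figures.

1680 days

Retardation factor R = 1 + ρ_b·K_d/n = 1 + 1.64 × 0.66/0.42 = 3.577.
Sorption retards both mechanisms: v_R = v/R = 0.01753 m/day, D_R = D/R = 0.1015 m²/day.
Peak time from v_R²t² + 2D_R t − x² = 0: t = (√(D_R² + v_R²x²) − D_R)/v_R².
√(D_R² + v_R²x²) = √(0.1015² + 0.01753² × 34.8²) = 0.6184; v_R² = 0.0003073.
t = (0.6184 − 0.1015)/0.0003073 = 1680 days.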